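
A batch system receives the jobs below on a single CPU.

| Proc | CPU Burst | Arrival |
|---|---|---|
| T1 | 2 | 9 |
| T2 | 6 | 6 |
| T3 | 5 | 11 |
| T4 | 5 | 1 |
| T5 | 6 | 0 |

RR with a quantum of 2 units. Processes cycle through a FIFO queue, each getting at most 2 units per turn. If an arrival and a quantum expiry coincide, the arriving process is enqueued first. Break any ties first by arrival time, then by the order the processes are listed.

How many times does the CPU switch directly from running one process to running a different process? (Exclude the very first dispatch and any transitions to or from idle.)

11

Gantt: | T5 0-2 | T4 2-4 | T5 4-6 | T4 6-8 | T2 8-10 | T5 10-12 | T4 12-13 | T1 13-15 | T2 15-17 | T3 17-19 | T2 19-21 | T3 21-24 |
Completion: T1=15  T2=21  T3=24  T4=13  T5=12
Turnaround (C−A): T1=6  T2=15  T3=13  T4=12  T5=12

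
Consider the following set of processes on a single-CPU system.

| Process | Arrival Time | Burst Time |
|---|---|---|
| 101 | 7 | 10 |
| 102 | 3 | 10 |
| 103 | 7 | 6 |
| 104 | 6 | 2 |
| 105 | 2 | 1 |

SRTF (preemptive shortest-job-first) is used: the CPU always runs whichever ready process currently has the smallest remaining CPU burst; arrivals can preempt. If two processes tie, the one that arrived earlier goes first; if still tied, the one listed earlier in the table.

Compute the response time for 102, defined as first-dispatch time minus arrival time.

Gantt: | idle 0-2 | 105 2-3 | 102 3-6 | 104 6-8 | 103 8-14 | 102 14-21 | 101 21-31 |
Completion: 101=31  102=21  103=14  104=8  105=3
Turnaround (C−A): 101=24  102=18  103=7  104=2  105=1
Response(102) = first start − arrival = 3 − 3 = 0

0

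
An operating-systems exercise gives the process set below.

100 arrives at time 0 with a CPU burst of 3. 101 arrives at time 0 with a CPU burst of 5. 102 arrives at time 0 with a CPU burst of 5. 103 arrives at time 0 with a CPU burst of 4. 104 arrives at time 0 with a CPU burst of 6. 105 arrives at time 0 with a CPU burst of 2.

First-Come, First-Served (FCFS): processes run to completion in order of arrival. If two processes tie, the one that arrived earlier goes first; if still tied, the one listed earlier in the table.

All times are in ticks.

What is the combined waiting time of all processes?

Gantt: | 100 0-3 | 101 3-8 | 102 8-13 | 103 13-17 | 104 17-23 | 105 23-25 |
Completion: 100=3  101=8  102=13  103=17  104=23  105=25
Waiting = turnaround − burst: 100=0, 101=3, 102=8, 103=13, 104=17, 105=23
Total waiting = 0 + 3 + 8 + 13 + 17 + 23 = 64

64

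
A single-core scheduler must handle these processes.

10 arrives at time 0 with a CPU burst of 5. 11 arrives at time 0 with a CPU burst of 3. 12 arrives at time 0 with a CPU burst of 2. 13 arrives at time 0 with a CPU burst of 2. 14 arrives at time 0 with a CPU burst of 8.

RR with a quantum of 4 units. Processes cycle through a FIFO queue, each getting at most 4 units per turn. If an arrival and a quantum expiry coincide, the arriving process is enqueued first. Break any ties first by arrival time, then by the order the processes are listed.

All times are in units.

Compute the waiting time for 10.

Gantt: | 10 0-4 | 11 4-7 | 12 7-9 | 13 9-11 | 14 11-15 | 10 15-16 | 14 16-20 |
Completion: 10=16  11=7  12=9  13=11  14=20
Waiting(10) = turnaround − burst = 16 − 5 = 11

11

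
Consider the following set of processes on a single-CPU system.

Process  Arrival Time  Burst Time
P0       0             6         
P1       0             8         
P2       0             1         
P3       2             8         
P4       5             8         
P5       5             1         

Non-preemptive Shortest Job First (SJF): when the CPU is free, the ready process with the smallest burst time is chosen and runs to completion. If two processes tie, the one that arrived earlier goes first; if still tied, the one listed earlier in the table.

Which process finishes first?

P2

Schedule: | P2 0-1 | P0 1-7 | P5 7-8 | P1 8-16 | P3 16-24 | P4 24-32 |
Completion: P0=7  P1=16  P2=1  P3=24  P4=32  P5=8
Finish order: P2 → P0 → P5 → P1 → P3 → P4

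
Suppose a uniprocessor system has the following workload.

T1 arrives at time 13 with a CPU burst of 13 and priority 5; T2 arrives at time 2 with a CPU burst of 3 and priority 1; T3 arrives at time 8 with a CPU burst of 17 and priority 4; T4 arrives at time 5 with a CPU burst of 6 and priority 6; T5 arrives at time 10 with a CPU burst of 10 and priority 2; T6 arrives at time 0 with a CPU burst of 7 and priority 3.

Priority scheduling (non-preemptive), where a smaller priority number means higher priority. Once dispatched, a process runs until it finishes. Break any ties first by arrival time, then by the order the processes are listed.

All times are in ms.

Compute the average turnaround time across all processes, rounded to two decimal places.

Gantt: | T6 0-7 | T2 7-10 | T5 10-20 | T3 20-37 | T1 37-50 | T4 50-56 |
Completion: T1=50  T2=10  T3=37  T4=56  T5=20  T6=7
Turnaround (C−A): T1=37  T2=8  T3=29  T4=51  T5=10  T6=7
Turnaround times: T1=37, T2=8, T3=29, T4=51, T5=10, T6=7
Average turnaround = (37+8+29+51+10+7) / 6 = 142/6 = 23.67

23.67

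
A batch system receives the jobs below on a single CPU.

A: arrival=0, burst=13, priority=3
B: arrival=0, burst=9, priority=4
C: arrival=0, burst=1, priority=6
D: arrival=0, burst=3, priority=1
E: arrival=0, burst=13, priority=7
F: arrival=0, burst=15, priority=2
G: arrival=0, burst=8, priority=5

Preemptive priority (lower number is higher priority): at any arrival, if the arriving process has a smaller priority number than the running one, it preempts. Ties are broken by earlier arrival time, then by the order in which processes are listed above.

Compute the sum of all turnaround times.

251

Gantt: | D 0-3 | F 3-18 | A 18-31 | B 31-40 | G 40-48 | C 48-49 | E 49-62 |
Completion: A=31  B=40  C=49  D=3  E=62  F=18  G=48
Turnaround = completion − arrival: A=31, B=40, C=49, D=3, E=62, F=18, G=48
Total turnaround = 31 + 40 + 49 + 3 + 62 + 18 + 48 = 251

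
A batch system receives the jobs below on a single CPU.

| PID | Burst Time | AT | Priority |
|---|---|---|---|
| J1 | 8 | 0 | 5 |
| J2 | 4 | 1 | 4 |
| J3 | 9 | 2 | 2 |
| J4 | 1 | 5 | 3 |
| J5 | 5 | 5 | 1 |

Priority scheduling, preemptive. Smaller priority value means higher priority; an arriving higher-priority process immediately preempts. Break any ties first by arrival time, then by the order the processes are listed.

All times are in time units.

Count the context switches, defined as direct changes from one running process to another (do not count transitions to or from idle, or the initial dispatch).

7

Gantt: | J1 0-1 | J2 1-2 | J3 2-5 | J5 5-10 | J3 10-16 | J4 16-17 | J2 17-20 | J1 20-27 |
Completion: J1=27  J2=20  J3=16  J4=17  J5=10
Turnaround (C−A): J1=27  J2=19  J3=14  J4=12  J5=5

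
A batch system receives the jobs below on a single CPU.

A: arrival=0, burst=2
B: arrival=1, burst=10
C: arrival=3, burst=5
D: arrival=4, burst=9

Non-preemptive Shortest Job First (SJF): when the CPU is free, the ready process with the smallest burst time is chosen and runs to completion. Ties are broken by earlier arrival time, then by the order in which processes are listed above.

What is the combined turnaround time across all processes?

49

Timeline: | A 0-2 | B 2-12 | C 12-17 | D 17-26 |
Completion: A=2  B=12  C=17  D=26
Turnaround = completion − arrival: A=2, B=11, C=14, D=22
Total turnaround = 2 + 11 + 14 + 22 = 49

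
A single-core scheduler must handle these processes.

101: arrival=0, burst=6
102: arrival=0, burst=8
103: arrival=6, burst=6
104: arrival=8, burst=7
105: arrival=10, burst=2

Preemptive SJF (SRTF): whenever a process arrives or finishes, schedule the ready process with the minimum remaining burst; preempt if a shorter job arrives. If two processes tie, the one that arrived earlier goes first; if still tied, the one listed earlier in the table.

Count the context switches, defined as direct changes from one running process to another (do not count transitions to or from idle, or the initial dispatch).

4

Schedule: | 101 0-6 | 103 6-12 | 105 12-14 | 104 14-21 | 102 21-29 |
Completion: 101=6  102=29  103=12  104=21  105=14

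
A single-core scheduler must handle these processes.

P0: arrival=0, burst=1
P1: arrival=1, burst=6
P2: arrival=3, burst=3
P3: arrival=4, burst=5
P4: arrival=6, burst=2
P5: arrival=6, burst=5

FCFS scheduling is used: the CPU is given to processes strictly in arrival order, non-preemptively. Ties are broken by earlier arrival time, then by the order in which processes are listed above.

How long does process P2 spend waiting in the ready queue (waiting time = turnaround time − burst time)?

4

Timeline: | P0 0-1 | P1 1-7 | P2 7-10 | P3 10-15 | P4 15-17 | P5 17-22 |
Completion: P0=1  P1=7  P2=10  P3=15  P4=17  P5=22
Turnaround (C−A): P0=1  P1=6  P2=7  P3=11  P4=11  P5=16
Waiting(P2) = turnaround − burst = 7 − 3 = 4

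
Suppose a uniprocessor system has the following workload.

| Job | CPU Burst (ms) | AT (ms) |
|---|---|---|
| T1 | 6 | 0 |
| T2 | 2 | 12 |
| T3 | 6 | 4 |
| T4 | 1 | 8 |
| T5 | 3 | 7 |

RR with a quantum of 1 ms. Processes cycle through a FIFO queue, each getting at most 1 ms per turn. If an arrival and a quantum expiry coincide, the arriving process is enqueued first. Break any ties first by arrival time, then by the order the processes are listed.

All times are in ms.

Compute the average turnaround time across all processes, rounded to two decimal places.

Gantt: | T1 0-4 | T3 4-5 | T1 5-6 | T3 6-7 | T1 7-8 | T5 8-9 | T3 9-10 | T4 10-11 | T5 11-12 | T3 12-13 | T2 13-14 | T5 14-15 | T3 15-16 | T2 16-17 | T3 17-18 |
Completion: T1=8  T2=17  T3=18  T4=11  T5=15
Turnaround (C−A): T1=8  T2=5  T3=14  T4=3  T5=8
Turnaround times: T1=8, T2=5, T3=14, T4=3, T5=8
Average turnaround = (8+5+14+3+8) / 5 = 38/5 = 7.60

7.60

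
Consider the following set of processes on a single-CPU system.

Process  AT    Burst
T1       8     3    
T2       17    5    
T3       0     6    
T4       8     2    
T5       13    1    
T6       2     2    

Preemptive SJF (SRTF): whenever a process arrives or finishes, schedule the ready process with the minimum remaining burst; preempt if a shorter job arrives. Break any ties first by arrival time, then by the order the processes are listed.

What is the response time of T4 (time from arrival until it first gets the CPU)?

0

Gantt: | T3 0-2 | T6 2-4 | T3 4-8 | T4 8-10 | T1 10-13 | T5 13-14 | idle 14-17 | T2 17-22 |
Completion: T1=13  T2=22  T3=8  T4=10  T5=14  T6=4
Turnaround (C−A): T1=5  T2=5  T3=8  T4=2  T5=1  T6=2
Response(T4) = first start − arrival = 8 − 8 = 0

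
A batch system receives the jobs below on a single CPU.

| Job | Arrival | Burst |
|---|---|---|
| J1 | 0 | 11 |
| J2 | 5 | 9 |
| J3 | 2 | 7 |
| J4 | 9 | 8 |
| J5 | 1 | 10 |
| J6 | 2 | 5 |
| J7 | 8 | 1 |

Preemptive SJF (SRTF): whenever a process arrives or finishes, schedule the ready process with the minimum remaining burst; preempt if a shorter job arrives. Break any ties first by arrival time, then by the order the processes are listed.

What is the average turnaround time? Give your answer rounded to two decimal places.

21.57

Gantt: | J1 0-2 | J6 2-7 | J3 7-8 | J7 8-9 | J3 9-15 | J4 15-23 | J1 23-32 | J2 32-41 | J5 41-51 |
Completion: J1=32  J2=41  J3=15  J4=23  J5=51  J6=7  J7=9
Turnaround (C−A): J1=32  J2=36  J3=13  J4=14  J5=50  J6=5  J7=1
Turnaround times: J1=32, J2=36, J3=13, J4=14, J5=50, J6=5, J7=1
Average turnaround = (32+36+13+14+50+5+1) / 7 = 151/7 = 21.57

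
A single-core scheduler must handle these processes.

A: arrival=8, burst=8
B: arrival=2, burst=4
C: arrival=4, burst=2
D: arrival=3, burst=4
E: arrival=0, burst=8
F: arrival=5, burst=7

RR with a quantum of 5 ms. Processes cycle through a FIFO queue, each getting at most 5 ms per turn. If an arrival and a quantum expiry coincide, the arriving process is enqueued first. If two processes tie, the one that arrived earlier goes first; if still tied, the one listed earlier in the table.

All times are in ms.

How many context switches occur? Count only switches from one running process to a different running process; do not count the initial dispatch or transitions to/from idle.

Gantt: | E 0-5 | B 5-9 | D 9-13 | C 13-15 | F 15-20 | E 20-23 | A 23-28 | F 28-30 | A 30-33 |
Completion: A=33  B=9  C=15  D=13  E=23  F=30

8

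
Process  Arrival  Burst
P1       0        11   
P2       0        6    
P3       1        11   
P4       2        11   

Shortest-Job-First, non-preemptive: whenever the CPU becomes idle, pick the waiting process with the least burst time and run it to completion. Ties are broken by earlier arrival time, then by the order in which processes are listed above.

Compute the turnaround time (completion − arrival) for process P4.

37

Schedule: | P2 0-6 | P1 6-17 | P3 17-28 | P4 28-39 |
Completion: P1=17  P2=6  P3=28  P4=39
Turnaround(P4) = completion − arrival = 39 − 2 = 37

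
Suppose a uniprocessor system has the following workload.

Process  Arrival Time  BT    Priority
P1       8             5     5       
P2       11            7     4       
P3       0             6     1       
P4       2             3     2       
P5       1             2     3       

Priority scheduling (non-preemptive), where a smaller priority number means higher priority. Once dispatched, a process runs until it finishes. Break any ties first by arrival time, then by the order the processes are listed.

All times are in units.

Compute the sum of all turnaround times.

Gantt: | P3 0-6 | P4 6-9 | P5 9-11 | P2 11-18 | P1 18-23 |
Completion: P1=23  P2=18  P3=6  P4=9  P5=11
Turnaround = completion − arrival: P1=15, P2=7, P3=6, P4=7, P5=10
Total turnaround = 15 + 7 + 6 + 7 + 10 = 45

45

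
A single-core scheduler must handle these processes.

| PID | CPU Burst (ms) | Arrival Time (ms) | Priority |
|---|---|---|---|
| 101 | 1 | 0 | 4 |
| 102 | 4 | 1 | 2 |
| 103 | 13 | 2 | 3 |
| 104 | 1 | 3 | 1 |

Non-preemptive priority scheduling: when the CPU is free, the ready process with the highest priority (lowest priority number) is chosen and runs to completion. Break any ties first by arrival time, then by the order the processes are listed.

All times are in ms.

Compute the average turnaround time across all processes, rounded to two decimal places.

6.25

Timeline: | 101 0-1 | 102 1-5 | 104 5-6 | 103 6-19 |
Completion: 101=1  102=5  103=19  104=6
Turnaround (C−A): 101=1  102=4  103=17  104=3
Turnaround times: 101=1, 102=4, 103=17, 104=3
Average turnaround = (1+4+17+3) / 4 = 25/4 = 6.25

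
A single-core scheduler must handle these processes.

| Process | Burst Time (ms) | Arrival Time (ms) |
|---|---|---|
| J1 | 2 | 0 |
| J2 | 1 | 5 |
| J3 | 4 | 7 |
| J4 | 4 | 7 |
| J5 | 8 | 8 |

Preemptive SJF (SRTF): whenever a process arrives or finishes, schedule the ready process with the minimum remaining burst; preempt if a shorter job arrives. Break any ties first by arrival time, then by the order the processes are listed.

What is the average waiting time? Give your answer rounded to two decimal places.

2.20

Gantt: | J1 0-2 | idle 2-5 | J2 5-6 | idle 6-7 | J3 7-11 | J4 11-15 | J5 15-23 |
Completion: J1=2  J2=6  J3=11  J4=15  J5=23
Turnaround (C−A): J1=2  J2=1  J3=4  J4=8  J5=15
Waiting times: J1=0, J2=0, J3=0, J4=4, J5=7
Average waiting = (0+0+0+4+7) / 5 = 11/5 = 2.20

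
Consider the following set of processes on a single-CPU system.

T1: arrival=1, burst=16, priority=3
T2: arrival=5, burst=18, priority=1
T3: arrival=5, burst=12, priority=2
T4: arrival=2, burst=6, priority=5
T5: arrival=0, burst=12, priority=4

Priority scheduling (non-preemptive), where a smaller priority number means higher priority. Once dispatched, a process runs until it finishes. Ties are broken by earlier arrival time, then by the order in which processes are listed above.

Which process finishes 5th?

T4

Timeline: | T5 0-12 | T2 12-30 | T3 30-42 | T1 42-58 | T4 58-64 |
Completion: T1=58  T2=30  T3=42  T4=64  T5=12
Turnaround (C−A): T1=57  T2=25  T3=37  T4=62  T5=12
Finish order: T5 → T2 → T3 → T1 → T4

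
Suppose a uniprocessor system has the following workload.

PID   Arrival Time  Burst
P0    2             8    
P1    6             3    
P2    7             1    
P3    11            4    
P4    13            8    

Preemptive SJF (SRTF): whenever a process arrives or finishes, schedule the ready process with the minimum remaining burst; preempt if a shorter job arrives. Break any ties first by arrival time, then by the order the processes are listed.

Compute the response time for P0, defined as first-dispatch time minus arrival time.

Schedule: | idle 0-2 | P0 2-6 | P1 6-7 | P2 7-8 | P1 8-10 | P0 10-14 | P3 14-18 | P4 18-26 |
Completion: P0=14  P1=10  P2=8  P3=18  P4=26
Turnaround (C−A): P0=12  P1=4  P2=1  P3=7  P4=13
Response(P0) = first start − arrival = 2 − 2 = 0

0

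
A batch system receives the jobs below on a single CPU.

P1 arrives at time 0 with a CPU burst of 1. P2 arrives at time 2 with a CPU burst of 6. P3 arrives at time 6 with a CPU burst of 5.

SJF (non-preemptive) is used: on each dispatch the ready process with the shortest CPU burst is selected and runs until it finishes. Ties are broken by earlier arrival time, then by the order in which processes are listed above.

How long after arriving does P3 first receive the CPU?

2

Schedule: | P1 0-1 | idle 1-2 | P2 2-8 | P3 8-13 |
Completion: P1=1  P2=8  P3=13
Turnaround (C−A): P1=1  P2=6  P3=7
Response(P3) = first start − arrival = 8 − 6 = 2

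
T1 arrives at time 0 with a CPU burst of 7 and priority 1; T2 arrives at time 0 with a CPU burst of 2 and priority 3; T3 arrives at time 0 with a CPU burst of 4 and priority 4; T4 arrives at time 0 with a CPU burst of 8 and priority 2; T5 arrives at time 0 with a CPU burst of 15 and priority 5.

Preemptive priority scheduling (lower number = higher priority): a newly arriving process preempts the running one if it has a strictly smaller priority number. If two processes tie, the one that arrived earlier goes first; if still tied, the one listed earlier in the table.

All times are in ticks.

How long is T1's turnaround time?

Gantt: | T1 0-7 | T4 7-15 | T2 15-17 | T3 17-21 | T5 21-36 |
Completion: T1=7  T2=17  T3=21  T4=15  T5=36
Turnaround(T1) = completion − arrival = 7 − 0 = 7

7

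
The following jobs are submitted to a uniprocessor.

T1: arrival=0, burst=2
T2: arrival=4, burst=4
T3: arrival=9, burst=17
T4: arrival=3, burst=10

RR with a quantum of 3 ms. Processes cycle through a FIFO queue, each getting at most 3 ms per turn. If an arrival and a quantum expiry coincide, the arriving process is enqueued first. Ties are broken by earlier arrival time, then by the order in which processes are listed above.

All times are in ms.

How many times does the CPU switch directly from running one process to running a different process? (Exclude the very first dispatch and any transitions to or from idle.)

8

Timeline: | T1 0-2 | idle 2-3 | T4 3-6 | T2 6-9 | T4 9-12 | T3 12-15 | T2 15-16 | T4 16-19 | T3 19-22 | T4 22-23 | T3 23-34 |
Completion: T1=2  T2=16  T3=34  T4=23
Turnaround (C−A): T1=2  T2=12  T3=25  T4=20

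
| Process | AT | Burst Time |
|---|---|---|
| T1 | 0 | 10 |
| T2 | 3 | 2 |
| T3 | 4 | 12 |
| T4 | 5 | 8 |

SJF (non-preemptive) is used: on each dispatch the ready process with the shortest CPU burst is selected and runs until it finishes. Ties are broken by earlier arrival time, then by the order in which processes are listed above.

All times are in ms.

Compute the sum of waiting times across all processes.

Schedule: | T1 0-10 | T2 10-12 | T4 12-20 | T3 20-32 |
Completion: T1=10  T2=12  T3=32  T4=20
Turnaround (C−A): T1=10  T2=9  T3=28  T4=15
Waiting = turnaround − burst: T1=0, T2=7, T3=16, T4=7
Total waiting = 0 + 7 + 16 + 7 = 30

30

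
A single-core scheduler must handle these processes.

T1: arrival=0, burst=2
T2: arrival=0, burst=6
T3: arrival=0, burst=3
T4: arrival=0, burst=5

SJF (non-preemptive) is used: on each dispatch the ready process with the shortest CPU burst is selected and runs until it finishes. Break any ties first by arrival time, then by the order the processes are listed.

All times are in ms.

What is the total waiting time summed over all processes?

Timeline: | T1 0-2 | T3 2-5 | T4 5-10 | T2 10-16 |
Completion: T1=2  T2=16  T3=5  T4=10
Waiting = turnaround − burst: T1=0, T2=10, T3=2, T4=5
Total waiting = 0 + 10 + 2 + 5 = 17

17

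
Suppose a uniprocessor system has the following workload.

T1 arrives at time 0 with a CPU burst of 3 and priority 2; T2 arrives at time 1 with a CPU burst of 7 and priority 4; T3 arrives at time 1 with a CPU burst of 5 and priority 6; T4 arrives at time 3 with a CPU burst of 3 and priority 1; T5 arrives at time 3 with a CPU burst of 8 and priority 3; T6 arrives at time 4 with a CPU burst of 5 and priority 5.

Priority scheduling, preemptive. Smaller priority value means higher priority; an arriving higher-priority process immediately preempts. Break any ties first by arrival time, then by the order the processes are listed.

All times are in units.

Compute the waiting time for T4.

Gantt: | T1 0-3 | T4 3-6 | T5 6-14 | T2 14-21 | T6 21-26 | T3 26-31 |
Completion: T1=3  T2=21  T3=31  T4=6  T5=14  T6=26
Turnaround (C−A): T1=3  T2=20  T3=30  T4=3  T5=11  T6=22
Waiting(T4) = turnaround − burst = 3 − 3 = 0

0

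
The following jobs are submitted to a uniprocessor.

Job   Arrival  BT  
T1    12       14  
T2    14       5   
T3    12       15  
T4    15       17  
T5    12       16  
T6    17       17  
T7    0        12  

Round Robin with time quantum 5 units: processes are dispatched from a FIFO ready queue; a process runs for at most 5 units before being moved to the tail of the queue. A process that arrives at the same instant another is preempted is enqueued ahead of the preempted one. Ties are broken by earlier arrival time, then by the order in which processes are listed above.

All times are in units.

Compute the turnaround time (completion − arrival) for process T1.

59

Timeline: | T7 0-12 | T1 12-17 | T3 17-22 | T5 22-27 | T2 27-32 | T4 32-37 | T6 37-42 | T1 42-47 | T3 47-52 | T5 52-57 | T4 57-62 | T6 62-67 | T1 67-71 | T3 71-76 | T5 76-81 | T4 81-86 | T6 86-91 | T5 91-92 | T4 92-94 | T6 94-96 |
Completion: T1=71  T2=32  T3=76  T4=94  T5=92  T6=96  T7=12
Turnaround(T1) = completion − arrival = 71 − 12 = 59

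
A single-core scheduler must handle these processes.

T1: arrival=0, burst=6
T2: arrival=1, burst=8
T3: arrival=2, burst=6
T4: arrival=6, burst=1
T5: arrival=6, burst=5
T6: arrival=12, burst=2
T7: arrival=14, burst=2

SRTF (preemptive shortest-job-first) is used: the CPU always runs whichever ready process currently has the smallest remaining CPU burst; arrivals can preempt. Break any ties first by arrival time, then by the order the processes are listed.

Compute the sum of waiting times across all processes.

36

Schedule: | T1 0-6 | T4 6-7 | T5 7-12 | T6 12-14 | T7 14-16 | T3 16-22 | T2 22-30 |
Completion: T1=6  T2=30  T3=22  T4=7  T5=12  T6=14  T7=16
Turnaround (C−A): T1=6  T2=29  T3=20  T4=1  T5=6  T6=2  T7=2
Waiting = turnaround − burst: T1=0, T2=21, T3=14, T4=0, T5=1, T6=0, T7=0
Total waiting = 0 + 21 + 14 + 0 + 1 + 0 + 0 = 36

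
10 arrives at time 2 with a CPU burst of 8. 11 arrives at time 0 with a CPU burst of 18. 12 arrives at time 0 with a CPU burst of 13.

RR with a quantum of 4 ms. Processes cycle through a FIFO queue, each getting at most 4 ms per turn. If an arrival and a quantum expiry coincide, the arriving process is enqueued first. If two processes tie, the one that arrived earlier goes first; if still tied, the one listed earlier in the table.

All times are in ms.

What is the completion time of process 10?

Schedule: | 11 0-4 | 12 4-8 | 10 8-12 | 11 12-16 | 12 16-20 | 10 20-24 | 11 24-28 | 12 28-32 | 11 32-36 | 12 36-37 | 11 37-39 |
Completion: 10=24  11=39  12=37
Turnaround (C−A): 10=22  11=39  12=37

24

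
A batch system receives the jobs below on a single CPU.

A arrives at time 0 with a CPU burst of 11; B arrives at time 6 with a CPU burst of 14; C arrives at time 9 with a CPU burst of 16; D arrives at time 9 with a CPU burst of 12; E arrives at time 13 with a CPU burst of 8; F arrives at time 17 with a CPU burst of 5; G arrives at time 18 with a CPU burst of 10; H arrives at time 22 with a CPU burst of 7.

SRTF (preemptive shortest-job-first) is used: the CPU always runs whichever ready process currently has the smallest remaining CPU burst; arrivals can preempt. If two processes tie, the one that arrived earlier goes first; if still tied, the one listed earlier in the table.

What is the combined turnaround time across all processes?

243

Schedule: | A 0-11 | D 11-13 | E 13-21 | F 21-26 | H 26-33 | D 33-43 | G 43-53 | B 53-67 | C 67-83 |
Completion: A=11  B=67  C=83  D=43  E=21  F=26  G=53  H=33
Turnaround = completion − arrival: A=11, B=61, C=74, D=34, E=8, F=9, G=35, H=11
Total turnaround = 11 + 61 + 74 + 34 + 8 + 9 + 35 + 11 = 243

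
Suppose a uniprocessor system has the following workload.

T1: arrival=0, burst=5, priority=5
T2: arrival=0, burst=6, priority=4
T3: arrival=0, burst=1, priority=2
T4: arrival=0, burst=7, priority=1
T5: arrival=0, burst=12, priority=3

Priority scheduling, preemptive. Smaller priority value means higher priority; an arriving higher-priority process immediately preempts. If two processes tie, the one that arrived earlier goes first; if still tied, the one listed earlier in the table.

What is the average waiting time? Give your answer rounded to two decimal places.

Timeline: | T4 0-7 | T3 7-8 | T5 8-20 | T2 20-26 | T1 26-31 |
Completion: T1=31  T2=26  T3=8  T4=7  T5=20
Waiting times: T1=26, T2=20, T3=7, T4=0, T5=8
Average waiting = (26+20+7+0+8) / 5 = 61/5 = 12.20

12.20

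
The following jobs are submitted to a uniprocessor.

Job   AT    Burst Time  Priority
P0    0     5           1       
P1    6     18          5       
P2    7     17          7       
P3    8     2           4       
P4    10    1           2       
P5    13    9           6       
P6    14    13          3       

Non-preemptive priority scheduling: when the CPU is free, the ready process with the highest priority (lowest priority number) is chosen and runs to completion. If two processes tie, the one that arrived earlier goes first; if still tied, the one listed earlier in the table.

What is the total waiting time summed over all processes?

Schedule: | P0 0-5 | idle 5-6 | P1 6-24 | P4 24-25 | P6 25-38 | P3 38-40 | P5 40-49 | P2 49-66 |
Completion: P0=5  P1=24  P2=66  P3=40  P4=25  P5=49  P6=38
Turnaround (C−A): P0=5  P1=18  P2=59  P3=32  P4=15  P5=36  P6=24
Waiting = turnaround − burst: P0=0, P1=0, P2=42, P3=30, P4=14, P5=27, P6=11
Total waiting = 0 + 0 + 42 + 30 + 14 + 27 + 11 = 124

124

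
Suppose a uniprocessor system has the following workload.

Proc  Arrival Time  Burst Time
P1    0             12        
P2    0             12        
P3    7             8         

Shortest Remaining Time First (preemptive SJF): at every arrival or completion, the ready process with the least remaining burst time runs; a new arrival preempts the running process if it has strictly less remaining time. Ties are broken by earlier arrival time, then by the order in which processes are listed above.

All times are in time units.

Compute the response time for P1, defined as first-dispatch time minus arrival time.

0

Schedule: | P1 0-12 | P3 12-20 | P2 20-32 |
Completion: P1=12  P2=32  P3=20
Response(P1) = first start − arrival = 0 − 0 = 0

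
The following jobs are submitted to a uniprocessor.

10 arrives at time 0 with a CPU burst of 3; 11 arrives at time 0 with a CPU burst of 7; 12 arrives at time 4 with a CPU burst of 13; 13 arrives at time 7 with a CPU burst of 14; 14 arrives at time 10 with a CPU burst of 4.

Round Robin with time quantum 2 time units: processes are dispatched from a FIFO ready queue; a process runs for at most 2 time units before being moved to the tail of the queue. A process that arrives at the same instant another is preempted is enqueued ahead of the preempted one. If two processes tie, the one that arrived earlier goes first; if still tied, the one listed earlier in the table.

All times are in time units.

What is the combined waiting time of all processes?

Timeline: | 10 0-2 | 11 2-4 | 10 4-5 | 12 5-7 | 11 7-9 | 13 9-11 | 12 11-13 | 11 13-15 | 14 15-17 | 13 17-19 | 12 19-21 | 11 21-22 | 14 22-24 | 13 24-26 | 12 26-28 | 13 28-30 | 12 30-32 | 13 32-34 | 12 34-36 | 13 36-38 | 12 38-39 | 13 39-41 |
Completion: 10=5  11=22  12=39  13=41  14=24
Turnaround (C−A): 10=5  11=22  12=35  13=34  14=14
Waiting = turnaround − burst: 10=2, 11=15, 12=22, 13=20, 14=10
Total waiting = 2 + 15 + 22 + 20 + 10 = 69

69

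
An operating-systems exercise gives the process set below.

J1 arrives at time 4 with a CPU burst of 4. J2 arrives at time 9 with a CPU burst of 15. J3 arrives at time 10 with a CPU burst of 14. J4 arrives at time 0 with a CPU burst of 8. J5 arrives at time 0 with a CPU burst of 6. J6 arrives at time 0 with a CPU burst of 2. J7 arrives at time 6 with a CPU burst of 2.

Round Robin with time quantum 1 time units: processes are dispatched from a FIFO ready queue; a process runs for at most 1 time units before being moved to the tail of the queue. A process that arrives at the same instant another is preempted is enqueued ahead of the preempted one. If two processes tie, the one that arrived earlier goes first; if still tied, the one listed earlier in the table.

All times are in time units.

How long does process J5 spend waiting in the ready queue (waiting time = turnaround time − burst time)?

Timeline: | J4 0-1 | J5 1-2 | J6 2-3 | J4 3-4 | J5 4-5 | J6 5-6 | J1 6-7 | J4 7-8 | J5 8-9 | J7 9-10 | J1 10-11 | J4 11-12 | J2 12-13 | J5 13-14 | J3 14-15 | J7 15-16 | J1 16-17 | J4 17-18 | J2 18-19 | J5 19-20 | J3 20-21 | J1 21-22 | J4 22-23 | J2 23-24 | J5 24-25 | J3 25-26 | J4 26-27 | J2 27-28 | J3 28-29 | J4 29-30 | J2 30-31 | J3 31-32 | J2 32-33 | J3 33-34 | J2 34-35 | J3 35-36 | J2 36-37 | J3 37-38 | J2 38-39 | J3 39-40 | J2 40-41 | J3 41-42 | J2 42-43 | J3 43-44 | J2 44-45 | J3 45-46 | J2 46-47 | J3 47-48 | J2 48-49 | J3 49-50 | J2 50-51 |
Completion: J1=22  J2=51  J3=50  J4=30  J5=25  J6=6  J7=16
Turnaround (C−A): J1=18  J2=42  J3=40  J4=30  J5=25  J6=6  J7=10
Waiting(J5) = turnaround − burst = 25 − 6 = 19

19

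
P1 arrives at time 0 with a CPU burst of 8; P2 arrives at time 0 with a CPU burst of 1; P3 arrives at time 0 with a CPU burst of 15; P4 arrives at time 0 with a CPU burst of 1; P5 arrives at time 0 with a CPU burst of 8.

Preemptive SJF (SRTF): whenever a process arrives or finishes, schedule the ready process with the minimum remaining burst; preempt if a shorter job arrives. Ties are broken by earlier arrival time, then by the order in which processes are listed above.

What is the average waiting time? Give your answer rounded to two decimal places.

6.20

Schedule: | P2 0-1 | P4 1-2 | P1 2-10 | P5 10-18 | P3 18-33 |
Completion: P1=10  P2=1  P3=33  P4=2  P5=18
Turnaround (C−A): P1=10  P2=1  P3=33  P4=2  P5=18
Waiting times: P1=2, P2=0, P3=18, P4=1, P5=10
Average waiting = (2+0+18+1+10) / 5 = 31/5 = 6.20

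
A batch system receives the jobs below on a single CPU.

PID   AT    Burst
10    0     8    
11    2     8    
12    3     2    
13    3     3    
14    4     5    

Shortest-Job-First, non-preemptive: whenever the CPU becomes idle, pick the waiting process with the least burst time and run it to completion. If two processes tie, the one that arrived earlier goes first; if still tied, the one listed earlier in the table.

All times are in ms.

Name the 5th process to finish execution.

11

Schedule: | 10 0-8 | 12 8-10 | 13 10-13 | 14 13-18 | 11 18-26 |
Completion: 10=8  11=26  12=10  13=13  14=18
Finish order: 10 → 12 → 13 → 14 → 11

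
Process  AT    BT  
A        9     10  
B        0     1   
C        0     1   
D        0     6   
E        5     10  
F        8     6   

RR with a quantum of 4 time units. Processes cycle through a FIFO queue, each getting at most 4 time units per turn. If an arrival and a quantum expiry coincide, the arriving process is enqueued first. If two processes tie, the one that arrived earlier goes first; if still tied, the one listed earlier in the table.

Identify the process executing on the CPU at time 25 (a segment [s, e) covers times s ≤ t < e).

Schedule: | B 0-1 | C 1-2 | D 2-6 | E 6-10 | D 10-12 | F 12-16 | A 16-20 | E 20-24 | F 24-26 | A 26-30 | E 30-32 | A 32-34 |
Completion: A=34  B=1  C=2  D=12  E=32  F=26
Turnaround (C−A): A=25  B=1  C=2  D=12  E=27  F=18

F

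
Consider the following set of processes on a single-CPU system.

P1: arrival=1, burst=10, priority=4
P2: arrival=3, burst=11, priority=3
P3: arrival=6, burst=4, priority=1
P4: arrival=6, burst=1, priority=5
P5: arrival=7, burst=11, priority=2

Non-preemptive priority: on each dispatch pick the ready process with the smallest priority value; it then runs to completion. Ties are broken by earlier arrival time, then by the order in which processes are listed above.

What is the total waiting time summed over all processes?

Schedule: | idle 0-1 | P1 1-11 | P3 11-15 | P5 15-26 | P2 26-37 | P4 37-38 |
Completion: P1=11  P2=37  P3=15  P4=38  P5=26
Turnaround (C−A): P1=10  P2=34  P3=9  P4=32  P5=19
Waiting = turnaround − burst: P1=0, P2=23, P3=5, P4=31, P5=8
Total waiting = 0 + 23 + 5 + 31 + 8 = 67

67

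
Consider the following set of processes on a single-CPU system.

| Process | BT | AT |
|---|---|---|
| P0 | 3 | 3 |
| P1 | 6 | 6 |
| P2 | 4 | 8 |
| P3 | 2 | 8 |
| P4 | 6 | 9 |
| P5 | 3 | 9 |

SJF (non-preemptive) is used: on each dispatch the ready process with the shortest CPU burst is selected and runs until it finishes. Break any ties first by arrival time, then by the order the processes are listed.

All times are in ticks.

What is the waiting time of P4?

12

Gantt: | idle 0-3 | P0 3-6 | P1 6-12 | P3 12-14 | P5 14-17 | P2 17-21 | P4 21-27 |
Completion: P0=6  P1=12  P2=21  P3=14  P4=27  P5=17
Waiting(P4) = turnaround − burst = 18 − 6 = 12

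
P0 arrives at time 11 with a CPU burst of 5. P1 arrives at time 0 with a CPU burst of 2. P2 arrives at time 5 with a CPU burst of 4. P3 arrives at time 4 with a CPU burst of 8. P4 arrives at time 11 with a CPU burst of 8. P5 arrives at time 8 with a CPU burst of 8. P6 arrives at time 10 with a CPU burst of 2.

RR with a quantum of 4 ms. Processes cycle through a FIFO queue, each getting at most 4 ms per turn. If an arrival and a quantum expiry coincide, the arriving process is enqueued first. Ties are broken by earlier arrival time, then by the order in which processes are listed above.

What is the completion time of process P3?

Schedule: | P1 0-2 | idle 2-4 | P3 4-8 | P2 8-12 | P5 12-16 | P3 16-20 | P6 20-22 | P0 22-26 | P4 26-30 | P5 30-34 | P0 34-35 | P4 35-39 |
Completion: P0=35  P1=2  P2=12  P3=20  P4=39  P5=34  P6=22
Turnaround (C−A): P0=24  P1=2  P2=7  P3=16  P4=28  P5=26  P6=12

20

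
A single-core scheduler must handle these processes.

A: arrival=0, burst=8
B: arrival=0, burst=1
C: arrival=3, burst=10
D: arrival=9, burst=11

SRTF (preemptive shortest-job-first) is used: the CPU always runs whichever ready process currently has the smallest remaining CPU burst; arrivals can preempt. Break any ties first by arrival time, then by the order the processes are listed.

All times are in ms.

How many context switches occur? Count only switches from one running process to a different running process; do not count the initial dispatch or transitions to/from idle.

3

Schedule: | B 0-1 | A 1-9 | C 9-19 | D 19-30 |
Completion: A=9  B=1  C=19  D=30
Turnaround (C−A): A=9  B=1  C=16  D=21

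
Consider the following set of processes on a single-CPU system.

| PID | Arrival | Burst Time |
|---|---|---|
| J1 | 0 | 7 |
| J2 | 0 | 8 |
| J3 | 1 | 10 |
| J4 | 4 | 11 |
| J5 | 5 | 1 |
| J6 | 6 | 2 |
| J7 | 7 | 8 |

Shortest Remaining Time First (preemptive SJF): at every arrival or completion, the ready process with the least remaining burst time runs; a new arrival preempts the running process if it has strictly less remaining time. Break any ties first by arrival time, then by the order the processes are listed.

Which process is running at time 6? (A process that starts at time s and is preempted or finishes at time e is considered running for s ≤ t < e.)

Timeline: | J1 0-5 | J5 5-6 | J1 6-8 | J6 8-10 | J2 10-18 | J7 18-26 | J3 26-36 | J4 36-47 |
Completion: J1=8  J2=18  J3=36  J4=47  J5=6  J6=10  J7=26

J1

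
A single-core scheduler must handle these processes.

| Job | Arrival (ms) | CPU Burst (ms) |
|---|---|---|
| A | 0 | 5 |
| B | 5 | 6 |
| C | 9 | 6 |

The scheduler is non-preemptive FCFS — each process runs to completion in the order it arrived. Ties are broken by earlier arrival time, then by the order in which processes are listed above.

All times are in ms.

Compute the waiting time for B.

Timeline: | A 0-5 | B 5-11 | C 11-17 |
Completion: A=5  B=11  C=17
Turnaround (C−A): A=5  B=6  C=8
Waiting(B) = turnaround − burst = 6 − 6 = 0

0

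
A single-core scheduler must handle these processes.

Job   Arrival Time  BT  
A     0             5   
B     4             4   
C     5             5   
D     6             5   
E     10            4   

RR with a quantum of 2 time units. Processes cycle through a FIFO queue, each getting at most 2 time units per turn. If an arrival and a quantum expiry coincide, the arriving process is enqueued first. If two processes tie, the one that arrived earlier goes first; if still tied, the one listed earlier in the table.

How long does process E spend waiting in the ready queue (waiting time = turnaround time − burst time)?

Gantt: | A 0-4 | B 4-6 | A 6-7 | C 7-9 | D 9-11 | B 11-13 | C 13-15 | E 15-17 | D 17-19 | C 19-20 | E 20-22 | D 22-23 |
Completion: A=7  B=13  C=20  D=23  E=22
Waiting(E) = turnaround − burst = 12 − 4 = 8

8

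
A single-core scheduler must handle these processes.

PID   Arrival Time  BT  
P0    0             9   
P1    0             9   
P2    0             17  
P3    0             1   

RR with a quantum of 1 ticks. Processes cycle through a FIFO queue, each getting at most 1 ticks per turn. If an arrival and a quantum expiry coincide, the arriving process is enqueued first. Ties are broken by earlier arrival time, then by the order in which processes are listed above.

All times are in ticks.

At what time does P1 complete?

27

Schedule: | P0 0-1 | P1 1-2 | P2 2-3 | P3 3-4 | P0 4-5 | P1 5-6 | P2 6-7 | P0 7-8 | P1 8-9 | P2 9-10 | P0 10-11 | P1 11-12 | P2 12-13 | P0 13-14 | P1 14-15 | P2 15-16 | P0 16-17 | P1 17-18 | P2 18-19 | P0 19-20 | P1 20-21 | P2 21-22 | P0 22-23 | P1 23-24 | P2 24-25 | P0 25-26 | P1 26-27 | P2 27-36 |
Completion: P0=26  P1=27  P2=36  P3=4
Turnaround (C−A): P0=26  P1=27  P2=36  P3=4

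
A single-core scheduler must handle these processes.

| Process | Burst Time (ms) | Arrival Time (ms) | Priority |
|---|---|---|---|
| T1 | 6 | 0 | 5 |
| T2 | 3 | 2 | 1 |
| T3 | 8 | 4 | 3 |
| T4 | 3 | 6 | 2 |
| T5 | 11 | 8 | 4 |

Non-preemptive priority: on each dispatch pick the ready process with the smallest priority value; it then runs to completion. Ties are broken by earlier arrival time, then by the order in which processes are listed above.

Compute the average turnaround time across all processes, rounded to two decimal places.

11.60

Gantt: | T1 0-6 | T2 6-9 | T4 9-12 | T3 12-20 | T5 20-31 |
Completion: T1=6  T2=9  T3=20  T4=12  T5=31
Turnaround (C−A): T1=6  T2=7  T3=16  T4=6  T5=23
Turnaround times: T1=6, T2=7, T3=16, T4=6, T5=23
Average turnaround = (6+7+16+6+23) / 5 = 58/5 = 11.60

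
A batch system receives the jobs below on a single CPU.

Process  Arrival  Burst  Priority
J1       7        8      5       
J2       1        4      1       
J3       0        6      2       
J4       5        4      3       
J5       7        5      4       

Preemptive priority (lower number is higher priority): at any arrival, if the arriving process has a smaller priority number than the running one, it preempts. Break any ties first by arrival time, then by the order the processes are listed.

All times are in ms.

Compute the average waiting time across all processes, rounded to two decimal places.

Schedule: | J3 0-1 | J2 1-5 | J3 5-10 | J4 10-14 | J5 14-19 | J1 19-27 |
Completion: J1=27  J2=5  J3=10  J4=14  J5=19
Turnaround (C−A): J1=20  J2=4  J3=10  J4=9  J5=12
Waiting times: J1=12, J2=0, J3=4, J4=5, J5=7
Average waiting = (12+0+4+5+7) / 5 = 28/5 = 5.60

5.60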